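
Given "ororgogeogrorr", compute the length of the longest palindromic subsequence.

Using dp[i][j] = 2 + dp[i+1][j−1] if the ends match, else max(dp[i+1][j], dp[i][j−1]):
dp[1][14] = 11. A witness is rorgoeogror at positions 2,3,4,5,6,8,9,10,11,12,14.

11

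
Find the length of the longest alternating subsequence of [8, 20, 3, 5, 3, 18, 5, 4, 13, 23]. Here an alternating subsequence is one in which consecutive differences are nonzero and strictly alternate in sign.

8

A longest alternating subsequence is 8, 20, 3, 5, 3, 18, 5, 13 (positions 1,2,3,4,5,6,7,9); its 7 consecutive differences strictly alternate in sign, and length 8 is optimal.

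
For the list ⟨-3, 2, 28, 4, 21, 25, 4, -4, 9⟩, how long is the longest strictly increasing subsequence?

5

One longest increasing subsequence is -3, 2, 4, 21, 25 (positions 1,2,4,5,6), of length 5; no longer one exists.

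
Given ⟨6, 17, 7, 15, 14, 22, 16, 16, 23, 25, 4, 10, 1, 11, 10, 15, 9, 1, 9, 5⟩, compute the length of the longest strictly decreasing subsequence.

Let dp[i] be the longest decreasing subsequence ending at position i. Then dp = [1, 1, 2, 2, 3, 1, 2, 2, 1, 1, 4, 4, 5, 4, 5, 3, 6, 7, 6, 7].
The maximum is 7; one witness is 17, 15, 14, 11, 10, 9, 1 at positions 2,4,5,14,15,17,18.

7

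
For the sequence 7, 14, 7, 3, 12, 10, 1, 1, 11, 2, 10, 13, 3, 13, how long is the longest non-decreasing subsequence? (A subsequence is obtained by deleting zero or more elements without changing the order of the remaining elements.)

6

Let dp[i] be the longest non-decreasing subsequence ending at position i. Then dp = [1, 2, 2, 1, 3, 3, 1, 2, 4, 3, 4, 5, 4, 6].
The maximum is 6; one witness is 7, 7, 10, 11, 13, 13 at positions 1,3,6,9,12,14.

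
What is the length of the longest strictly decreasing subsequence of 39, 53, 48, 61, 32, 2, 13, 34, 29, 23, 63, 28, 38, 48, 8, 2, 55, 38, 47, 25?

One longest decreasing subsequence is 53, 48, 32, 29, 23, 8, 2 (positions 2,3,5,9,10,15,16), of length 7; no longer one exists.

7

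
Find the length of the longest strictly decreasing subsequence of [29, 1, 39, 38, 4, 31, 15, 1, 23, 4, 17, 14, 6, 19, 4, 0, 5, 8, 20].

9

Scanning left to right, the best length ending at each element is: 29→1, 1→2, 39→1, 38→2, 4→3, 31→3, 15→4, 1→5, 23→4, 4→5, 17→5, 14→6, 6→7, 19→5, 4→8, 0→9, 5→8, 8→7, 20→5.
So the longest decreasing subsequence has length 9, e.g. 39, 38, 31, 23, 17, 14, 6, 4, 0.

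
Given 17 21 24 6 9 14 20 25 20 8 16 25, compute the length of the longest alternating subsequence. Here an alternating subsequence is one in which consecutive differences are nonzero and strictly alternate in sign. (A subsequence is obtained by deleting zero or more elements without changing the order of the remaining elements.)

6

A longest alternating subsequence is 17, 21, 6, 9, 8, 16 (positions 1,2,4,5,10,11); its 5 consecutive differences strictly alternate in sign, and length 6 is optimal.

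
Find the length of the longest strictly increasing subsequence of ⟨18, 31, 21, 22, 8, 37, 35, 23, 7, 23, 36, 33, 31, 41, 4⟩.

Scanning left to right, the best length ending at each element is: 18→1, 31→2, 21→2, 22→3, 8→1, 37→4, 35→4, 23→4, 7→1, 23→4, 36→5, 33→5, 31→5, 41→6, 4→1.
So the longest increasing subsequence has length 6, e.g. 18, 21, 22, 35, 36, 41.

6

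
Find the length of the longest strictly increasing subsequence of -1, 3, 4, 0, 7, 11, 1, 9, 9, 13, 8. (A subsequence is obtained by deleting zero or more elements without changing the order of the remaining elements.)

One longest increasing subsequence is -1, 3, 4, 7, 11, 13 (positions 1,2,3,5,6,10), of length 6; no longer one exists.

6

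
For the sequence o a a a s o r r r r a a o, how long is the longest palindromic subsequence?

One longest palindromic subsequence is oaarrrraao (positions 1,2,3,7,8,9,10,11,12,13); it reads the same forward and backward, and the interval DP gives dp[1][13] = 10.

10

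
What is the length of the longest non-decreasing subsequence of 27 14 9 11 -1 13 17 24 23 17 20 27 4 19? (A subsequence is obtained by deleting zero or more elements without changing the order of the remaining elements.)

Let dp[i] be the longest non-decreasing subsequence ending at position i. Then dp = [1, 1, 1, 2, 1, 3, 4, 5, 5, 5, 6, 7, 2, 6].
The maximum is 7; one witness is 9, 11, 13, 17, 17, 20, 27 at positions 3,4,6,7,10,11,12.

7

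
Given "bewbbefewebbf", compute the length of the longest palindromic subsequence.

One longest palindromic subsequence is bewefeweb (positions 1,2,3,6,7,8,9,10,12); it reads the same forward and backward, and the interval DP gives dp[1][13] = 9.

9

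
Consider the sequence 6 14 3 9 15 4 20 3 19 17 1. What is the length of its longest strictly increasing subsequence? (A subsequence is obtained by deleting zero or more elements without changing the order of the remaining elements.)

Let dp[i] be the longest increasing subsequence ending at position i. Then dp = [1, 2, 1, 2, 3, 2, 4, 1, 4, 4, 1].
The maximum is 4; one witness is 6, 14, 15, 20 at positions 1,2,5,7.

4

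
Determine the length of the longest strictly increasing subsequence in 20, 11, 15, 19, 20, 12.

Let dp[i] be the longest increasing subsequence ending at position i. Then dp = [1, 1, 2, 3, 4, 2].
The maximum is 4; one witness is 11, 15, 19, 20 at positions 2,3,4,5.

4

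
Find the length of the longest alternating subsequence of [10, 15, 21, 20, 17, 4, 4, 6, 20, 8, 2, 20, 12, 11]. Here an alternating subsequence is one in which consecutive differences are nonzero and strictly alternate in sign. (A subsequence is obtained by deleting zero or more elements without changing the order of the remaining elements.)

Track the best alternating length ending on an up-step vs a down-step at each position: up/down = 1/1, 2/1, 2/1, 2/3, 2/3, 1/3, 1/3, 4/3, 4/3, 4/5, 1/5, 6/3, 6/7, 6/7.
The maximum over both is 7; one such subsequence is 10, 21, 17, 20, 8, 20, 12.

7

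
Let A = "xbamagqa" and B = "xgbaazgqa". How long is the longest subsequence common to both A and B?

7

Backtracking the LCS table gives one alignment: x (A1,B1) → b (A2,B3) → a (A3,B4) → a (A5,B5) → g (A6,B7) → q (A7,B8) → a (A8,B9).
So the longest common subsequence has length 7.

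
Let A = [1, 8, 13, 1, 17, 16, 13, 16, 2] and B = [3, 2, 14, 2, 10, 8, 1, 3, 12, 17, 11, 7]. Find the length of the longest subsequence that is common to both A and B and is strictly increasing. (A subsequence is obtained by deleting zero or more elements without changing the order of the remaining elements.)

2

A longest common strictly increasing subsequence is 8, 17 (length 2); it appears in order in both A and B, and no longer such subsequence exists.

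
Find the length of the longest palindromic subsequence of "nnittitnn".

One longest palindromic subsequence is nnittinn (positions 1,2,3,4,5,6,8,9); it reads the same forward and backward, and the interval DP gives dp[1][9] = 8.

8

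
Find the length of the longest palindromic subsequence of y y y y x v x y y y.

9

One longest palindromic subsequence is yyyxvxyyy (positions 1,2,3,5,6,7,8,9,10); it reads the same forward and backward, and the interval DP gives dp[1][10] = 9.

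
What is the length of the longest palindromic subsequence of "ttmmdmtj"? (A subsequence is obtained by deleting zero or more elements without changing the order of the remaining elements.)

One longest palindromic subsequence is tmdmt (positions 2,3,5,6,7); it reads the same forward and backward, and the interval DP gives dp[1][8] = 5.

5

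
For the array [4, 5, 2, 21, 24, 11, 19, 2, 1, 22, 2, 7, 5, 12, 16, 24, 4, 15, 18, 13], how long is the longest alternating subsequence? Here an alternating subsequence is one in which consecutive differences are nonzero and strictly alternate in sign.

15

A longest alternating subsequence is 4, 5, 2, 21, 11, 19, 2, 22, 2, 7, 5, 12, 4, 15, 13 (positions 1,2,3,4,6,7,8,10,11,12,13,14,17,18,20); its 14 consecutive differences strictly alternate in sign, and length 15 is optimal.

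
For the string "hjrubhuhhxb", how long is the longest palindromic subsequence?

5

One longest palindromic subsequence is bhhhb (positions 5,6,8,9,11); it reads the same forward and backward, and the interval DP gives dp[1][11] = 5.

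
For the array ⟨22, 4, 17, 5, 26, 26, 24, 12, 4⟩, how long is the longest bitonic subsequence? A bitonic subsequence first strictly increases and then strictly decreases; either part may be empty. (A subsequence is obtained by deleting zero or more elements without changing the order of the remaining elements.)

Let inc[i] be the LIS ending at i and dec[i] the longest strictly decreasing subsequence starting at i. inc = [1, 1, 2, 2, 3, 3, 3, 3, 1], dec = [4, 1, 3, 2, 4, 4, 3, 2, 1].
max_i inc[i]+dec[i]−1 = 6, with one witness 4, 17, 26, 24, 12, 4.

6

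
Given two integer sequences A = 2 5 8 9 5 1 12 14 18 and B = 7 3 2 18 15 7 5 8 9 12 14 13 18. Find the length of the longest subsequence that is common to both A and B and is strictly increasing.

A longest common strictly increasing subsequence is 2, 5, 8, 9, 12, 14, 18 (length 7); it appears in order in both A and B, and no longer such subsequence exists.

7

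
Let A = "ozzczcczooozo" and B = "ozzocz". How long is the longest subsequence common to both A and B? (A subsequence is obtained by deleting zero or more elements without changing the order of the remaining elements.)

A longest common subsequence is ozzcz (length 5); the LCS DP confirms no longer common subsequence exists.

5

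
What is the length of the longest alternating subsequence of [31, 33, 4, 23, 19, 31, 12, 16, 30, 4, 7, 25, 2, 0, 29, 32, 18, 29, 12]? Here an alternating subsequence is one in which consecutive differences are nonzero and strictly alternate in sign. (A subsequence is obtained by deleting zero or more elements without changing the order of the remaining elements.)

Track the best alternating length ending on an up-step vs a down-step at each position: up/down = 1/1, 2/1, 1/3, 4/3, 4/5, 6/3, 4/7, 8/7, 8/7, 1/9, 10/9, 10/9, 1/11, 1/11, 12/9, 12/3, 12/13, 14/13, 12/15.
The maximum over both is 15; one such subsequence is 31, 33, 4, 23, 19, 31, 12, 16, 4, 7, 2, 29, 18, 29, 12.

15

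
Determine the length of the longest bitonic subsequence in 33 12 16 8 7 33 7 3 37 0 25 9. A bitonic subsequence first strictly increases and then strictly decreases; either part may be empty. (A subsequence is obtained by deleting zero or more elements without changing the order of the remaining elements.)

6

One longest bitonic subsequence is 33, 16, 8, 7, 3, 0 (positions 1,3,4,7,8,10): it rises to 33 then falls. Length 6 is optimal.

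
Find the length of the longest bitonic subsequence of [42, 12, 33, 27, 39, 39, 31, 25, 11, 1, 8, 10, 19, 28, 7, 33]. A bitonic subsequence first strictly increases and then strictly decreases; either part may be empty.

8

One longest bitonic subsequence is 12, 33, 39, 31, 25, 11, 10, 7 (positions 2,3,5,7,8,9,12,15): it rises to 39 then falls. Length 8 is optimal.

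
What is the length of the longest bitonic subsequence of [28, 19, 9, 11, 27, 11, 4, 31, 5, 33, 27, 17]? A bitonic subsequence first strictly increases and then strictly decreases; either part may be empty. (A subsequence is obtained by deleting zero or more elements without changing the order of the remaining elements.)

7

One longest bitonic subsequence is 9, 11, 27, 31, 33, 27, 17 (positions 3,4,5,8,10,11,12): it rises to 33 then falls. Length 7 is optimal.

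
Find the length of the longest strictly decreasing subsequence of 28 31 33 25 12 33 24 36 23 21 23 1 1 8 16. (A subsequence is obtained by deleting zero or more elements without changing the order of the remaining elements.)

6

One longest decreasing subsequence is 28, 25, 24, 23, 21, 1 (positions 1,4,7,9,10,12), of length 6; no longer one exists.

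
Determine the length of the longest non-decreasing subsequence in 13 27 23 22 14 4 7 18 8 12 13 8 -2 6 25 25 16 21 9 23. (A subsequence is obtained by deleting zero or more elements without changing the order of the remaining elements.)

One longest non-decreasing subsequence is 4, 7, 8, 12, 13, 16, 21, 23 (positions 6,7,9,10,11,17,18,20), of length 8; no longer one exists.

8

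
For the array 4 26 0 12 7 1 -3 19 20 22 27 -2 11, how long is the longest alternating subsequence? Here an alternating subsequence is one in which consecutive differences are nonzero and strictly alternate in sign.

Track the best alternating length ending on an up-step vs a down-step at each position: up/down = 1/1, 2/1, 1/3, 4/3, 4/5, 4/5, 1/5, 6/3, 6/3, 6/3, 6/1, 6/7, 8/7.
The maximum over both is 8; one such subsequence is 4, 26, 0, 12, 7, 19, -2, 11.

8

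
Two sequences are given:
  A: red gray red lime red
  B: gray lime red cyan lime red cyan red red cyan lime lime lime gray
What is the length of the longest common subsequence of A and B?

4

A longest common subsequence is gray, red, lime, red (length 4); the LCS DP confirms no longer common subsequence exists.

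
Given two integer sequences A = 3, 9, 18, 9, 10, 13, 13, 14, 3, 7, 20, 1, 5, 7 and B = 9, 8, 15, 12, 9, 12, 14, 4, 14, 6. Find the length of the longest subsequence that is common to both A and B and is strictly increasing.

For each value that appears in both, track the longest common increasing run ending there.
The best achievable length is 2; one witness is 9, 14 (A-positions 2,8, B-positions 1,7).

2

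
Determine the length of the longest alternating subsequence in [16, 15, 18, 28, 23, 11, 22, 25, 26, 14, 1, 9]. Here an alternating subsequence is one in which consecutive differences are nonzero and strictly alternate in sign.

7

A longest alternating subsequence is 16, 15, 18, 11, 22, 1, 9 (positions 1,2,3,6,7,11,12); its 6 consecutive differences strictly alternate in sign, and length 7 is optimal.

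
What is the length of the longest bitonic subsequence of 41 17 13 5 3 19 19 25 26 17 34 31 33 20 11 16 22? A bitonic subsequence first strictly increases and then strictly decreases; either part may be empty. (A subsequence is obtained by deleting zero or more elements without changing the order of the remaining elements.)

One longest bitonic subsequence is 17, 19, 25, 26, 34, 33, 20, 16 (positions 2,6,8,9,11,13,14,16): it rises to 34 then falls. Length 8 is optimal.

8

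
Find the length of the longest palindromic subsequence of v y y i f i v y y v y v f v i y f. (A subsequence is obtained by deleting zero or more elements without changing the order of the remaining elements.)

Using dp[i][j] = 2 + dp[i+1][j−1] if the ends match, else max(dp[i+1][j], dp[i][j−1]):
dp[1][17] = 11. A witness is yifvyvyvfiy at positions 3,4,5,7,8,10,11,12,13,15,16.

11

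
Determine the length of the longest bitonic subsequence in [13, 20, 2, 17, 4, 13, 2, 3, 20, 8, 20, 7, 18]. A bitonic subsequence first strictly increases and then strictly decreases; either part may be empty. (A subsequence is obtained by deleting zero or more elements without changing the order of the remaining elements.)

Let inc[i] be the LIS ending at i and dec[i] the longest strictly decreasing subsequence starting at i. inc = [1, 2, 1, 2, 2, 3, 1, 2, 4, 3, 4, 3, 4], dec = [3, 5, 1, 4, 2, 3, 1, 1, 3, 2, 2, 1, 1].
max_i inc[i]+dec[i]−1 = 6, with one witness 13, 20, 17, 13, 8, 7.

6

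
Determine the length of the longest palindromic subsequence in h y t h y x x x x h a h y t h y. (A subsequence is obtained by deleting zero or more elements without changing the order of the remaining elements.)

10

Using dp[i][j] = 2 + dp[i+1][j−1] if the ends match, else max(dp[i+1][j], dp[i][j−1]):
dp[1][16] = 10. A witness is yhyxxxxyhy at positions 2,4,5,6,7,8,9,13,15,16.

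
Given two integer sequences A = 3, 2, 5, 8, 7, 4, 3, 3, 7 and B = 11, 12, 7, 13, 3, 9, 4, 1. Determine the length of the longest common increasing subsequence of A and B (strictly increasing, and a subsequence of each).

For each value that appears in both, track the longest common increasing run ending there.
The best achievable length is 2; one witness is 3, 4 (A-positions 1,6, B-positions 5,7).

2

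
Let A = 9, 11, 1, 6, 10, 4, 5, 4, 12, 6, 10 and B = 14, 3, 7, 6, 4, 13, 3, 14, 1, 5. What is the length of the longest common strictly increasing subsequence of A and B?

2

A longest common strictly increasing subsequence is 4, 5 (length 2); it appears in order in both A and B, and no longer such subsequence exists.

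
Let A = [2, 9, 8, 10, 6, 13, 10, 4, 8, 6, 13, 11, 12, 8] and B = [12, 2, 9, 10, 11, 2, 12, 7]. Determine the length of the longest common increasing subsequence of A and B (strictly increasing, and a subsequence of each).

A longest common strictly increasing subsequence is 2, 9, 10, 11, 12 (length 5); it appears in order in both A and B, and no longer such subsequence exists.

5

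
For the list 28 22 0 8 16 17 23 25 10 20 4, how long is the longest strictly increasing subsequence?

Scanning left to right, the best length ending at each element is: 28→1, 22→1, 0→1, 8→2, 16→3, 17→4, 23→5, 25→6, 10→3, 20→5, 4→2.
So the longest increasing subsequence has length 6, e.g. 0, 8, 16, 17, 23, 25.

6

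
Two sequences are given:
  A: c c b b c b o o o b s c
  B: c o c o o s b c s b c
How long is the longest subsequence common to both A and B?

7

Backtracking the LCS table gives one alignment: c (A1,B1) → c (A5,B3) → o (A7,B4) → o (A8,B5) → b (A10,B7) → s (A11,B9) → c (A12,B11).
So the longest common subsequence has length 7.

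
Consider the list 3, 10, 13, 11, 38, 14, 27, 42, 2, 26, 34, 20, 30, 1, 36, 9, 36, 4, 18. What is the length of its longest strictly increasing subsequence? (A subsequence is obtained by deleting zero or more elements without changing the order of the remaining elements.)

Let dp[i] be the longest increasing subsequence ending at position i. Then dp = [1, 2, 3, 3, 4, 4, 5, 6, 1, 5, 6, 5, 6, 1, 7, 2, 7, 2, 5].
The maximum is 7; one witness is 3, 10, 13, 14, 27, 34, 36 at positions 1,2,3,6,7,11,15.

7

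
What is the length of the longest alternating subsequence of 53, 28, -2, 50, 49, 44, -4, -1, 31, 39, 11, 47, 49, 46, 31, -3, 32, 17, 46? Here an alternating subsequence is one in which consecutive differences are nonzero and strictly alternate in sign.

Track the best alternating length ending on an up-step vs a down-step at each position: up/down = 1/1, 1/2, 1/2, 3/2, 3/4, 3/4, 1/4, 5/4, 5/4, 5/4, 5/6, 7/4, 7/4, 7/8, 7/8, 5/8, 9/8, 9/10, 11/8.
The maximum over both is 11; one such subsequence is 53, 28, 50, -4, 31, 11, 47, 31, 32, 17, 46.

11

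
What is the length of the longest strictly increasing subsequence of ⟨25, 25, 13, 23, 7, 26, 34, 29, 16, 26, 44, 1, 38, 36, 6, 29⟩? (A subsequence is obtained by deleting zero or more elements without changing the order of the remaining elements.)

5

One longest increasing subsequence is 13, 23, 26, 34, 44 (positions 3,4,6,7,11), of length 5; no longer one exists.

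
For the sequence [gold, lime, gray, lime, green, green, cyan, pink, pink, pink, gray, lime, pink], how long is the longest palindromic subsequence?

7

Using dp[i][j] = 2 + dp[i+1][j−1] if the ends match, else max(dp[i+1][j], dp[i][j−1]):
dp[1][13] = 7. A witness is lime gray pink pink pink gray lime at positions 2,3,8,9,10,11,12.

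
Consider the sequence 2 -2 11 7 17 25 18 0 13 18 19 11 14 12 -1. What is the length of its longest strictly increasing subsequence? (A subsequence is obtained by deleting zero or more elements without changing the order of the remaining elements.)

5

Scanning left to right, the best length ending at each element is: 2→1, -2→1, 11→2, 7→2, 17→3, 25→4, 18→4, 0→2, 13→3, 18→4, 19→5, 11→3, 14→4, 12→4, -1→2.
So the longest increasing subsequence has length 5, e.g. 2, 11, 17, 18, 19.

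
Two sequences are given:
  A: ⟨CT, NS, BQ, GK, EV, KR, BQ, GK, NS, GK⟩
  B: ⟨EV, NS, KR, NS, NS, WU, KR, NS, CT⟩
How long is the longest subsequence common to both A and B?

3

Backtracking the LCS table gives one alignment: NS (A2,B5) → KR (A6,B7) → NS (A9,B8).
So the longest common subsequence has length 3.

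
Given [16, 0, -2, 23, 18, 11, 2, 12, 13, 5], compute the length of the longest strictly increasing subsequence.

4

Scanning left to right, the best length ending at each element is: 16→1, 0→1, -2→1, 23→2, 18→2, 11→2, 2→2, 12→3, 13→4, 5→3.
So the longest increasing subsequence has length 4, e.g. 0, 11, 12, 13.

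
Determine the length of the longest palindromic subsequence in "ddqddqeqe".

One longest palindromic subsequence is ddqdd (positions 1,2,3,4,5); it reads the same forward and backward, and the interval DP gives dp[1][9] = 5.

5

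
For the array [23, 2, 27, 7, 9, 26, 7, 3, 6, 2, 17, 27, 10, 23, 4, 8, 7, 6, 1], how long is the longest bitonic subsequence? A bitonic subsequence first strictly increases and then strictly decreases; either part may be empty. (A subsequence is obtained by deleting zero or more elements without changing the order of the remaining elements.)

10

Let inc[i] be the LIS ending at i and dec[i] the longest strictly decreasing subsequence starting at i. inc = [1, 1, 2, 2, 3, 4, 2, 2, 3, 1, 4, 5, 4, 5, 3, 4, 4, 4, 1], dec = [7, 2, 8, 4, 5, 7, 4, 3, 3, 2, 6, 6, 5, 5, 2, 4, 3, 2, 1].
max_i inc[i]+dec[i]−1 = 10, with one witness 2, 7, 9, 26, 17, 10, 8, 7, 6, 1.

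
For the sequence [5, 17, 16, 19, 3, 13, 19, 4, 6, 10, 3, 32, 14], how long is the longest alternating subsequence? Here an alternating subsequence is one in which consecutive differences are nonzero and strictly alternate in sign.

11

A longest alternating subsequence is 5, 17, 16, 19, 3, 13, 4, 6, 3, 32, 14 (positions 1,2,3,4,5,6,8,9,11,12,13); its 10 consecutive differences strictly alternate in sign, and length 11 is optimal.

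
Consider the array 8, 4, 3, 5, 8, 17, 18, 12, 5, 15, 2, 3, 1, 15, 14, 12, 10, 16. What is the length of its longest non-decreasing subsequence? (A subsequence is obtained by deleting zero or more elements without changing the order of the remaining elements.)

One longest non-decreasing subsequence is 4, 5, 8, 12, 15, 15, 16 (positions 2,4,5,8,10,14,18), of length 7; no longer one exists.

7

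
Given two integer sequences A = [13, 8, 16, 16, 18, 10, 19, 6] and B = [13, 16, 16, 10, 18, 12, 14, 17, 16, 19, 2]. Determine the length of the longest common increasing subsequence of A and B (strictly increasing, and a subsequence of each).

A longest common strictly increasing subsequence is 13, 16, 18, 19 (length 4); it appears in order in both A and B, and no longer such subsequence exists.

4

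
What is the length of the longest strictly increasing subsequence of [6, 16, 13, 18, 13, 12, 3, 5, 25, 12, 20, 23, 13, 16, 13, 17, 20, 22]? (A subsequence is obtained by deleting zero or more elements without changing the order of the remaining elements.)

One longest increasing subsequence is 3, 5, 12, 13, 16, 17, 20, 22 (positions 7,8,10,13,14,16,17,18), of length 8; no longer one exists.

8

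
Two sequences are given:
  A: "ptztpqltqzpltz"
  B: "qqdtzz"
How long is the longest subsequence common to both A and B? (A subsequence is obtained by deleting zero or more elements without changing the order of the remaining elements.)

4

Backtracking the LCS table gives one alignment: q (A6,B2) → t (A8,B4) → z (A10,B5) → z (A14,B6).
So the longest common subsequence has length 4.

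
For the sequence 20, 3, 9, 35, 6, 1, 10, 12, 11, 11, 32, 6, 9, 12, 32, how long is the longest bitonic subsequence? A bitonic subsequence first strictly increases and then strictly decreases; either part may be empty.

6

Let inc[i] be the LIS ending at i and dec[i] the longest strictly decreasing subsequence starting at i. inc = [1, 1, 2, 3, 2, 1, 3, 4, 4, 4, 5, 2, 3, 5, 6], dec = [4, 2, 3, 4, 2, 1, 2, 3, 2, 2, 2, 1, 1, 1, 1].
max_i inc[i]+dec[i]−1 = 6, with one witness 3, 9, 35, 12, 11, 9.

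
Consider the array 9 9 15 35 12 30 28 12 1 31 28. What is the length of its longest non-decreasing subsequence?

5

Let dp[i] be the longest non-decreasing subsequence ending at position i. Then dp = [1, 2, 3, 4, 3, 4, 4, 4, 1, 5, 5].
The maximum is 5; one witness is 9, 9, 15, 30, 31 at positions 1,2,3,6,10.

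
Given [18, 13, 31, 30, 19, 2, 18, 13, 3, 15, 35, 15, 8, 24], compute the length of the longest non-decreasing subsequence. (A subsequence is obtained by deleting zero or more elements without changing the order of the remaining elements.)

Scanning left to right, the best length ending at each element is: 18→1, 13→1, 31→2, 30→2, 19→2, 2→1, 18→2, 13→2, 3→2, 15→3, 35→4, 15→4, 8→3, 24→5.
So the longest non-decreasing subsequence has length 5, e.g. 13, 13, 15, 15, 24.

5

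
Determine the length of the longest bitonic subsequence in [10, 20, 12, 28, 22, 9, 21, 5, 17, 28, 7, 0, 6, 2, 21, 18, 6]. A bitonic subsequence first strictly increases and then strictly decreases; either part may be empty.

9

Let inc[i] be the LIS ending at i and dec[i] the longest strictly decreasing subsequence starting at i. inc = [1, 2, 2, 3, 3, 1, 3, 1, 3, 4, 2, 1, 2, 2, 4, 4, 3], dec = [5, 6, 5, 7, 6, 4, 5, 2, 4, 4, 3, 1, 2, 1, 3, 2, 1].
max_i inc[i]+dec[i]−1 = 9, with one witness 10, 20, 28, 22, 21, 17, 7, 6, 2.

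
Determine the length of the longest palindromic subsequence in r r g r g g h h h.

One longest palindromic subsequence is hhh (positions 7,8,9); it reads the same forward and backward, and the interval DP gives dp[1][9] = 3.

3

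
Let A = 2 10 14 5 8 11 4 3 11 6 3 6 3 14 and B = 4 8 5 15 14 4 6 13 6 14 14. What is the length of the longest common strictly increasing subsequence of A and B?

For each value that appears in both, track the longest common increasing run ending there.
The best achievable length is 3; one witness is 4, 6, 14 (A-positions 7,10,14, B-positions 1,7,10).

3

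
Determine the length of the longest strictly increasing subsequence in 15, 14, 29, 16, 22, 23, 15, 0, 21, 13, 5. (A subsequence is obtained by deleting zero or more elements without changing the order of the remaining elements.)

4

One longest increasing subsequence is 15, 16, 22, 23 (positions 1,4,5,6), of length 4; no longer one exists.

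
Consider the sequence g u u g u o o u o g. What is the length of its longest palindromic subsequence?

7

One longest palindromic subsequence is guuguug (positions 1,2,3,4,5,8,10); it reads the same forward and backward, and the interval DP gives dp[1][10] = 7.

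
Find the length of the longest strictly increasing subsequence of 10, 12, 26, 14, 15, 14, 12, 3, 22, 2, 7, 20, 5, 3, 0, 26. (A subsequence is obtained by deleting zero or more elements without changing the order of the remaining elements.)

One longest increasing subsequence is 10, 12, 14, 15, 22, 26 (positions 1,2,4,5,9,16), of length 6; no longer one exists.

6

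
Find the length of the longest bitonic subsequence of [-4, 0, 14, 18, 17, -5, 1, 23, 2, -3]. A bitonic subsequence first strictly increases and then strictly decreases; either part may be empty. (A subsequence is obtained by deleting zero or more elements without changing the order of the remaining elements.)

One longest bitonic subsequence is -4, 0, 14, 18, 17, 2, -3 (positions 1,2,3,4,5,9,10): it rises to 18 then falls. Length 7 is optimal.

7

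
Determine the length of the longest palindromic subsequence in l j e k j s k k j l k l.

8

One longest palindromic subsequence is lkjkkjkl (positions 1,4,5,7,8,9,11,12); it reads the same forward and backward, and the interval DP gives dp[1][12] = 8.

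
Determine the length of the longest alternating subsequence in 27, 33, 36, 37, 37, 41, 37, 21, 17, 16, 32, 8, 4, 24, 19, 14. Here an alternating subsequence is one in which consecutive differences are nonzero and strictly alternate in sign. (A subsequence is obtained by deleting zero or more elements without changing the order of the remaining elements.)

7

A longest alternating subsequence is 27, 33, 21, 32, 8, 24, 19 (positions 1,2,8,11,12,14,15); its 6 consecutive differences strictly alternate in sign, and length 7 is optimal.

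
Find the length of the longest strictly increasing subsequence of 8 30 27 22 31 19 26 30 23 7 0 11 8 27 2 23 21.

4

One longest increasing subsequence is 8, 22, 26, 30 (positions 1,4,7,8), of length 4; no longer one exists.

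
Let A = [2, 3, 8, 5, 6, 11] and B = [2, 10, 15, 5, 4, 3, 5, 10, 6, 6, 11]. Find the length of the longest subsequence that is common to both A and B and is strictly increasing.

A longest common strictly increasing subsequence is 2, 3, 5, 6, 11 (length 5); it appears in order in both A and B, and no longer such subsequence exists.

5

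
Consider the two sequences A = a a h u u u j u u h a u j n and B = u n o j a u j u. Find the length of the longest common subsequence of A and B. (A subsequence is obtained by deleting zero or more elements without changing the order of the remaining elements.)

Backtracking the LCS table gives one alignment: u (A4,B1) → j (A7,B4) → a (A11,B5) → u (A12,B6) → j (A13,B7).
So the longest common subsequence has length 5.

5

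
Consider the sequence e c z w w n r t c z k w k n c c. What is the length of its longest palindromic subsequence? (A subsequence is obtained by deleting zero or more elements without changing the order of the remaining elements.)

One longest palindromic subsequence is cckwkcc (positions 2,9,11,12,13,15,16); it reads the same forward and backward, and the interval DP gives dp[1][16] = 7.

7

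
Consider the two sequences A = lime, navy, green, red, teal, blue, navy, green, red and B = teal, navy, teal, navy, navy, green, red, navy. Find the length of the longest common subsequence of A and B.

A longest common subsequence is navy, teal, navy, green, red (length 5); the LCS DP confirms no longer common subsequence exists.

5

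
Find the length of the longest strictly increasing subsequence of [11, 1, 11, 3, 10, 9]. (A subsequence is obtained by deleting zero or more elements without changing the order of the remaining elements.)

3

Scanning left to right, the best length ending at each element is: 11→1, 1→1, 11→2, 3→2, 10→3, 9→3.
So the longest increasing subsequence has length 3, e.g. 1, 3, 10.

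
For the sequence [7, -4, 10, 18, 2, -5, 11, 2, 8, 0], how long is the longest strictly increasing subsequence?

Let dp[i] be the longest increasing subsequence ending at position i. Then dp = [1, 1, 2, 3, 2, 1, 3, 2, 3, 2].
The maximum is 3; one witness is 7, 10, 18 at positions 1,3,4.

3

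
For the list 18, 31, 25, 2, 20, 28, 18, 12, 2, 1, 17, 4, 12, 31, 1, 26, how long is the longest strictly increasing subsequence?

One longest increasing subsequence is 18, 25, 28, 31 (positions 1,3,6,14), of length 4; no longer one exists.

4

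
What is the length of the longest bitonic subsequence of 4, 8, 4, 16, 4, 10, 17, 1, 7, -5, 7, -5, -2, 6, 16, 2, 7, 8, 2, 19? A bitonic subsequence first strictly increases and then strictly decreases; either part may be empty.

One longest bitonic subsequence is 4, 8, 16, 10, 7, 6, 2 (positions 1,2,4,6,11,14,19): it rises to 16 then falls. Length 7 is optimal.

7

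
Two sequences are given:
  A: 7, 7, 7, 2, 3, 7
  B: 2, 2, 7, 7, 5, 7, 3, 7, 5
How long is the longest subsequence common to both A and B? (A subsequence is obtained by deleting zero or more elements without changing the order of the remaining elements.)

5

A longest common subsequence is 7, 7, 7, 3, 7 (length 5); the LCS DP confirms no longer common subsequence exists.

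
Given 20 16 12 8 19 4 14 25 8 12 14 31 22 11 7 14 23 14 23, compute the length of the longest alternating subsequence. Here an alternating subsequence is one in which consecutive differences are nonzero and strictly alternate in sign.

11

Track the best alternating length ending on an up-step vs a down-step at each position: up/down = 1/1, 1/2, 1/2, 1/2, 3/2, 1/4, 5/4, 5/1, 5/6, 7/6, 7/6, 7/1, 7/8, 7/8, 5/8, 9/8, 9/8, 9/10, 11/8.
The maximum over both is 11; one such subsequence is 20, 16, 19, 4, 14, 8, 31, 22, 23, 14, 23.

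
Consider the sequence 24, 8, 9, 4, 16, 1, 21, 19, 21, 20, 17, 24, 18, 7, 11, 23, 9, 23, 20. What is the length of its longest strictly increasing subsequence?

6

Let dp[i] be the longest increasing subsequence ending at position i. Then dp = [1, 1, 2, 1, 3, 1, 4, 4, 5, 5, 4, 6, 5, 2, 3, 6, 3, 6, 6].
The maximum is 6; one witness is 8, 9, 16, 19, 21, 24 at positions 2,3,5,8,9,12.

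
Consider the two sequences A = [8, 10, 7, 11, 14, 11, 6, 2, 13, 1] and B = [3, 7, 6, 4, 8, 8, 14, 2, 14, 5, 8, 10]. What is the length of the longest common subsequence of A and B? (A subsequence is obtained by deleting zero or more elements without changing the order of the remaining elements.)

Backtracking the LCS table gives one alignment: 8 (A1,B6) → 14 (A5,B7) → 2 (A8,B8).
So the longest common subsequence has length 3.

3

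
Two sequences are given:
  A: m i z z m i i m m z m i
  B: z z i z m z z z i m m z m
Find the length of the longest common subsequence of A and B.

8

A longest common subsequence is mzzimmzm (length 8); the LCS DP confirms no longer common subsequence exists.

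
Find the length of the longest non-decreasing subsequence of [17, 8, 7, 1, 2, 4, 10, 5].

One longest non-decreasing subsequence is 1, 2, 4, 10 (positions 4,5,6,7), of length 4; no longer one exists.

4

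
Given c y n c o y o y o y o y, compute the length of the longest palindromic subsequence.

9

Using dp[i][j] = 2 + dp[i+1][j−1] if the ends match, else max(dp[i+1][j], dp[i][j−1]):
dp[1][12] = 9. A witness is yoyoyoyoy at positions 2,5,6,7,8,9,10,11,12.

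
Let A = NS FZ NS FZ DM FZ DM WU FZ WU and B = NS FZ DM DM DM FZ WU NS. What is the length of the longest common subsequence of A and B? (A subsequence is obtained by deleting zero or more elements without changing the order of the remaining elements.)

6

Backtracking the LCS table gives one alignment: NS (A1,B1) → FZ (A2,B2) → DM (A5,B4) → DM (A7,B5) → FZ (A9,B6) → WU (A10,B7).
So the longest common subsequence has length 6.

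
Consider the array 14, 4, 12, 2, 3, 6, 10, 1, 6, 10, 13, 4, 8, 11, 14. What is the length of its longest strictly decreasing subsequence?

Let dp[i] be the longest decreasing subsequence ending at position i. Then dp = [1, 2, 2, 3, 3, 3, 3, 4, 4, 3, 2, 5, 4, 3, 1].
The maximum is 5; one witness is 14, 12, 10, 6, 4 at positions 1,3,7,9,12.

5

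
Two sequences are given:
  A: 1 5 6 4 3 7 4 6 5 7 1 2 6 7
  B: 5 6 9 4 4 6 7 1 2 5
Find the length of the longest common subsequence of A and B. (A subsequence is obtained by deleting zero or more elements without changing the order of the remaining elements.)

A longest common subsequence is 5, 6, 4, 4, 6, 7, 1, 2 (length 8); the LCS DP confirms no longer common subsequence exists.

8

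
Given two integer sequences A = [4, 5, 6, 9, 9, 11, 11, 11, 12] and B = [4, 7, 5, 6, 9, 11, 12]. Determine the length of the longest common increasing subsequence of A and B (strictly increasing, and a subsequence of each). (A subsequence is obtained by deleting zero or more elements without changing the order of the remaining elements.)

6

For each value that appears in both, track the longest common increasing run ending there.
The best achievable length is 6; one witness is 4, 5, 6, 9, 11, 12 (A-positions 1,2,3,4,6,9, B-positions 1,3,4,5,6,7).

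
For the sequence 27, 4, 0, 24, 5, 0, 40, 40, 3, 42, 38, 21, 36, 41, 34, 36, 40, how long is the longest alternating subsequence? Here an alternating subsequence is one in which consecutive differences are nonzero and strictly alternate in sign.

Track the best alternating length ending on an up-step vs a down-step at each position: up/down = 1/1, 1/2, 1/2, 3/2, 3/4, 1/4, 5/1, 5/1, 5/6, 7/1, 7/8, 7/8, 9/8, 9/8, 9/10, 11/10, 11/10.
The maximum over both is 11; one such subsequence is 27, 4, 24, 5, 40, 3, 42, 21, 36, 34, 36.

11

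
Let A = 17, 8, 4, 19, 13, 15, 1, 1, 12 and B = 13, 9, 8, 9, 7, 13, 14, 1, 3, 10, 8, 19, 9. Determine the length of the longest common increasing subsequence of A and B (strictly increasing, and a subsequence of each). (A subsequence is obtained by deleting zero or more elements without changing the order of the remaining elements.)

A longest common strictly increasing subsequence is 8, 13 (length 2); it appears in order in both A and B, and no longer such subsequence exists.

2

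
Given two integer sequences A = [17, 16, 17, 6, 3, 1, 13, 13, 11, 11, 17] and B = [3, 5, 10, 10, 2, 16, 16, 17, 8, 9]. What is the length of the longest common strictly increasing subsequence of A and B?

A longest common strictly increasing subsequence is 16, 17 (length 2); it appears in order in both A and B, and no longer such subsequence exists.

2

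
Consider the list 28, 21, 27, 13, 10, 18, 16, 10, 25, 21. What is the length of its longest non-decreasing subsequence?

Let dp[i] be the longest non-decreasing subsequence ending at position i. Then dp = [1, 1, 2, 1, 1, 2, 2, 2, 3, 3].
The maximum is 3; one witness is 13, 18, 25 at positions 4,6,9.

3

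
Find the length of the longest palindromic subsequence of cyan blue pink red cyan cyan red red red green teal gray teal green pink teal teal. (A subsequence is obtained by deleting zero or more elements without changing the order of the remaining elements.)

Using dp[i][j] = 2 + dp[i+1][j−1] if the ends match, else max(dp[i+1][j], dp[i][j−1]):
dp[1][17] = 7. A witness is pink green teal gray teal green pink at positions 3,10,11,12,13,14,15.

7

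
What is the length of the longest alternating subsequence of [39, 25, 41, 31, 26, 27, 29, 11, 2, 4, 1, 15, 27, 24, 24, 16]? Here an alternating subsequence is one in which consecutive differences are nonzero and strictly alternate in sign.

10

Track the best alternating length ending on an up-step vs a down-step at each position: up/down = 1/1, 1/2, 3/1, 3/4, 3/4, 5/4, 5/4, 1/6, 1/6, 7/6, 1/8, 9/6, 9/6, 9/10, 9/10, 9/10.
The maximum over both is 10; one such subsequence is 39, 25, 41, 26, 27, 2, 4, 1, 27, 24.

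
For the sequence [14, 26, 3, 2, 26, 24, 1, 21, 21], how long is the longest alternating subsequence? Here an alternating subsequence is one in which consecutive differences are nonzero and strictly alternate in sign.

A longest alternating subsequence is 14, 26, 3, 26, 1, 21 (positions 1,2,3,5,7,8); its 5 consecutive differences strictly alternate in sign, and length 6 is optimal.

6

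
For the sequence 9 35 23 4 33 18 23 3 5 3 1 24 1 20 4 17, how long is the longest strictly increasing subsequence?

Scanning left to right, the best length ending at each element is: 9→1, 35→2, 23→2, 4→1, 33→3, 18→2, 23→3, 3→1, 5→2, 3→1, 1→1, 24→4, 1→1, 20→3, 4→2, 17→3.
So the longest increasing subsequence has length 4, e.g. 9, 18, 23, 24.

4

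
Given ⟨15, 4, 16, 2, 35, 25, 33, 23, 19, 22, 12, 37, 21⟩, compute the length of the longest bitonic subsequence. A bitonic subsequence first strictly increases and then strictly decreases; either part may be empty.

7

One longest bitonic subsequence is 15, 16, 35, 33, 23, 22, 21 (positions 1,3,5,7,8,10,13): it rises to 35 then falls. Length 7 is optimal.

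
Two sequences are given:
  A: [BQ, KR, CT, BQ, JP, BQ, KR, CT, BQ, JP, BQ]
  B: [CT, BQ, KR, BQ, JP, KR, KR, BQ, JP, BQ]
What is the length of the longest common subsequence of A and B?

8

A longest common subsequence is BQ, KR, BQ, JP, KR, BQ, JP, BQ (length 8); the LCS DP confirms no longer common subsequence exists.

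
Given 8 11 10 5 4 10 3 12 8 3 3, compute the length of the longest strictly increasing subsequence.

One longest increasing subsequence is 8, 11, 12 (positions 1,2,8), of length 3; no longer one exists.

3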